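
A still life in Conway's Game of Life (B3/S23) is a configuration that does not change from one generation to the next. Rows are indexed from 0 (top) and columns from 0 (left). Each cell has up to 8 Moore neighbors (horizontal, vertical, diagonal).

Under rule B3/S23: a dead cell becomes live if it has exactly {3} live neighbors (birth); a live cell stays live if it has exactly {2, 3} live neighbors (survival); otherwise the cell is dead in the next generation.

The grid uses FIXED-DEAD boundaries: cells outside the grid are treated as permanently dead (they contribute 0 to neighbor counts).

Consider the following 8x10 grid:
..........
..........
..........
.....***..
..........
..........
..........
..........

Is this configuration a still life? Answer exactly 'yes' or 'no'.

Answer: no

Derivation:
Compute generation 1 and compare to generation 0 (given above):
Generation 1:
..........
..........
......*...
......*...
......*...
..........
..........
..........
Cell (2,6) differs: gen0=0 vs gen1=1 -> NOT a still life.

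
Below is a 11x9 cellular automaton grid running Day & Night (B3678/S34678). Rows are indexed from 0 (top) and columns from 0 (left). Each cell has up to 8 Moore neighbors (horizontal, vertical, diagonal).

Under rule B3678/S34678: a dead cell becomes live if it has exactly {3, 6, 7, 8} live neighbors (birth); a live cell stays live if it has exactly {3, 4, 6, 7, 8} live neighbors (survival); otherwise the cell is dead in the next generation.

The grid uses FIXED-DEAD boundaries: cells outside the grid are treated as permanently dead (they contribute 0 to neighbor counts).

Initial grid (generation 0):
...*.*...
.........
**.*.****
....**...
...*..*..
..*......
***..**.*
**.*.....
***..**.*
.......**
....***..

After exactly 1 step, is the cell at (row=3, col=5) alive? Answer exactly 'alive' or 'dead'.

Simulating step by step:
Generation 0 (given above): 34 live cells
Generation 1: 29 live cells
.........
..*..*.*.
.....**..
..****...
....**...
..**.***.
*.**.....
.**.*....
***......
.*..*..*.
.......*.

Cell (3,5) at generation 1: 1 -> alive

Answer: alive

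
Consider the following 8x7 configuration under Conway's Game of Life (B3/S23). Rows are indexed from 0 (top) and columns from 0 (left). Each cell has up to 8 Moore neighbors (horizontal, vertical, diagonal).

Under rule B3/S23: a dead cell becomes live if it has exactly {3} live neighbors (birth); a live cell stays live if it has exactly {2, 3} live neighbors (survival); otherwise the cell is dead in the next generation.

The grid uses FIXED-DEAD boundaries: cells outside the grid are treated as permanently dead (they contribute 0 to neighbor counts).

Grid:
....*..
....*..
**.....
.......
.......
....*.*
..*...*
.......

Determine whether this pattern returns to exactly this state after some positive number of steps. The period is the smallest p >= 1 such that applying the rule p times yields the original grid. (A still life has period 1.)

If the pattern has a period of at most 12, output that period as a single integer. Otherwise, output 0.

Answer: 0

Derivation:
Simulating and comparing each generation to the original:
Gen 0 (original, given above): 8 live cells
Gen 1: 2 live cells, differs from original
Gen 2: 0 live cells, differs from original
Gen 3: 0 live cells, differs from original
Gen 4: 0 live cells, differs from original
Gen 5: 0 live cells, differs from original
Gen 6: 0 live cells, differs from original
Gen 7: 0 live cells, differs from original
Gen 8: 0 live cells, differs from original
Gen 9: 0 live cells, differs from original
Gen 10: 0 live cells, differs from original
Gen 11: 0 live cells, differs from original
Gen 12: 0 live cells, differs from original
No period found within 12 steps.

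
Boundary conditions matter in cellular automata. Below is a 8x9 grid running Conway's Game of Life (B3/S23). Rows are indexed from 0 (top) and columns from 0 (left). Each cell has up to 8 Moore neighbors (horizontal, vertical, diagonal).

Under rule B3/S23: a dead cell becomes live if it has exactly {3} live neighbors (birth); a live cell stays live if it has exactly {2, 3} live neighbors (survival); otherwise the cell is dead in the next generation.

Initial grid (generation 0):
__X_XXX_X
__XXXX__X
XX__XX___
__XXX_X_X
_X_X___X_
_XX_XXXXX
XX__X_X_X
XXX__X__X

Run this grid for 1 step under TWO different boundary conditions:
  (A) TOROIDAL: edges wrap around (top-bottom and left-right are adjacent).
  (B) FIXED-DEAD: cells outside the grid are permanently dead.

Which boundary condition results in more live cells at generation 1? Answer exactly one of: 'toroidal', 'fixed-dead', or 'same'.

Under TOROIDAL boundary, generation 1:
______X_X
__X____XX
XX____XXX
______XXX
_X_______
____X____
____X____
__X______
Population = 17

Under FIXED-DEAD boundary, generation 1:
__X___XX_
__X____X_
_X____XX_
X_____XX_
_X_______
____X___X
____X___X
X_X__X_X_
Population = 20

Comparison: toroidal=17, fixed-dead=20 -> fixed-dead

Answer: fixed-dead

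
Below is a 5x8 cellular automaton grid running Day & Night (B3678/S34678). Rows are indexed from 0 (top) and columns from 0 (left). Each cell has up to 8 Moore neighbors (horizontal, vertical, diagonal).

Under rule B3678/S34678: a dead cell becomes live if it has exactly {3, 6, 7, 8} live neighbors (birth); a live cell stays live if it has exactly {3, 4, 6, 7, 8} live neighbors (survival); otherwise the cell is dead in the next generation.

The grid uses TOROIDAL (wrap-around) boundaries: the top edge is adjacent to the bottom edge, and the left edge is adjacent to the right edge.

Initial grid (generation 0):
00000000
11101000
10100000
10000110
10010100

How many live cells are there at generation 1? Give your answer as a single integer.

Simulating step by step:
Generation 0 (given above): 12 live cells
Generation 1: 14 live cells
10111000
01010000
11010100
00001000
00001011
Population at generation 1: 14

Answer: 14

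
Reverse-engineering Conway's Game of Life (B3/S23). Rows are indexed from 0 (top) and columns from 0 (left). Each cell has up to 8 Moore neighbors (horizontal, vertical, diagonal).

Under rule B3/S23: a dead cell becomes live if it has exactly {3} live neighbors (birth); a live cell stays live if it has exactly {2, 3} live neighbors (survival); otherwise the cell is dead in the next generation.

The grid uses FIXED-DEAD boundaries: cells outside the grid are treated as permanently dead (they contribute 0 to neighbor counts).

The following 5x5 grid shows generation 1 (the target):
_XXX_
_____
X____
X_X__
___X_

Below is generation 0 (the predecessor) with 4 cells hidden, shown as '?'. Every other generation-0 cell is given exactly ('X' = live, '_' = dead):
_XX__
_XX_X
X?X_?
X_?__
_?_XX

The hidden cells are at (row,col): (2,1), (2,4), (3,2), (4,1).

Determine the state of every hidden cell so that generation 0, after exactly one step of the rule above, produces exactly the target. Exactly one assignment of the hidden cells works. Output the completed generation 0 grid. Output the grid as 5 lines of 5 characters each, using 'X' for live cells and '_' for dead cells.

Hidden generation-0 cells (in order): (2,1), (2,4), (3,2), (4,1).
A hidden cell only influences target cells in its own 3x3 neighborhood. Try each of the 2^4 = 16 assignments, step the completed generation 0 forward once under B3/S23, and compare with the target:
  (2,1)=_ (2,4)=_ (3,2)=_ (4,1)=_ -> step gives (1,0)='X' but target has '_' -> reject
  (2,1)=_ (2,4)=_ (3,2)=_ (4,1)=X -> step gives (1,0)='X' but target has '_' -> reject
  (2,1)=_ (2,4)=_ (3,2)=X (4,1)=_ -> step gives (1,0)='X' but target has '_' -> reject
  (2,1)=_ (2,4)=_ (3,2)=X (4,1)=X -> step gives (1,0)='X' but target has '_' -> reject
  (2,1)=_ (2,4)=X (3,2)=_ (4,1)=_ -> step gives (1,0)='X' but target has '_' -> reject
  (2,1)=_ (2,4)=X (3,2)=_ (4,1)=X -> step gives (1,0)='X' but target has '_' -> reject
  (2,1)=_ (2,4)=X (3,2)=X (4,1)=_ -> step gives (1,0)='X' but target has '_' -> reject
  (2,1)=_ (2,4)=X (3,2)=X (4,1)=X -> step gives (1,0)='X' but target has '_' -> reject
  (2,1)=X (2,4)=_ (3,2)=_ (4,1)=_ -> step gives (2,2)='X' but target has '_' -> reject
  (2,1)=X (2,4)=_ (3,2)=_ (4,1)=X -> step gives (2,2)='X' but target has '_' -> reject
  (2,1)=X (2,4)=_ (3,2)=X (4,1)=_ -> step reproduces the target at every cell -> ACCEPT
  (2,1)=X (2,4)=_ (3,2)=X (4,1)=X -> step gives (3,2)='_' but target has 'X' -> reject
  (2,1)=X (2,4)=X (3,2)=_ (4,1)=_ -> step gives (2,2)='X' but target has '_' -> reject
  (2,1)=X (2,4)=X (3,2)=_ (4,1)=X -> step gives (2,2)='X' but target has '_' -> reject
  (2,1)=X (2,4)=X (3,2)=X (4,1)=_ -> step gives (3,4)='X' but target has '_' -> reject
  (2,1)=X (2,4)=X (3,2)=X (4,1)=X -> step gives (3,2)='_' but target has 'X' -> reject
Unique solution: (2,1)=live, (2,4)=dead, (3,2)=live, (4,1)=dead.
Check: live-neighbor counts of every cell in the completed generation 0:
23331
46540
36441
25342
12221
Applying B3/S23 to generation 0 with these counts gives:
_XXX_
_____
X____
X_X__
___X_
which matches the target exactly.

Answer: _XX__
_XX_X
XXX__
X_X__
___XX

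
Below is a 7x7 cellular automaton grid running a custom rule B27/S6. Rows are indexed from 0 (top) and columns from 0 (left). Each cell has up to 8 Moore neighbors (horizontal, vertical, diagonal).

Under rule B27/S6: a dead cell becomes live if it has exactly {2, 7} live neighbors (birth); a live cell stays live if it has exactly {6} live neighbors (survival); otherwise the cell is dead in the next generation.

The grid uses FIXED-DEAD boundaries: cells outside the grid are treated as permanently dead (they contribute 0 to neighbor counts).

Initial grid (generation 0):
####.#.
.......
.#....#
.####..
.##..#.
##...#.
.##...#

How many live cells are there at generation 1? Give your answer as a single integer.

Simulating step by step:
Generation 0 (given above): 20 live cells
Generation 1: 13 live cells
....#..
...####
#...##.
......#
......#
...##..
.....#.
Population at generation 1: 13

Answer: 13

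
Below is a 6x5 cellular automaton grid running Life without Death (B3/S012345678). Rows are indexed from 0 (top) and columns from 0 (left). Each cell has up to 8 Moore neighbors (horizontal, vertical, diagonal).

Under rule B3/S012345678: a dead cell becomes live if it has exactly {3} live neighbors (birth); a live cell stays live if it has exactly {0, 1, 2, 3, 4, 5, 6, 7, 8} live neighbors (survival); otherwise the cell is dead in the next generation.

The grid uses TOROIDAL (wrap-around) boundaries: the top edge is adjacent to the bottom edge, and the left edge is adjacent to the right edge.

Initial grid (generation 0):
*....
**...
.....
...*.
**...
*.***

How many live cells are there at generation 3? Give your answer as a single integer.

Answer: 19

Derivation:
Simulating step by step:
Generation 0 (given above): 10 live cells
Generation 1: 12 live cells
*.**.
**...
.....
...*.
**...
*.***
Generation 2: 14 live cells
*.**.
***.*
.....
...*.
**...
*.***
Generation 3: 19 live cells
*.**.
***.*
*****
...*.
**...
*.***
Population at generation 3: 19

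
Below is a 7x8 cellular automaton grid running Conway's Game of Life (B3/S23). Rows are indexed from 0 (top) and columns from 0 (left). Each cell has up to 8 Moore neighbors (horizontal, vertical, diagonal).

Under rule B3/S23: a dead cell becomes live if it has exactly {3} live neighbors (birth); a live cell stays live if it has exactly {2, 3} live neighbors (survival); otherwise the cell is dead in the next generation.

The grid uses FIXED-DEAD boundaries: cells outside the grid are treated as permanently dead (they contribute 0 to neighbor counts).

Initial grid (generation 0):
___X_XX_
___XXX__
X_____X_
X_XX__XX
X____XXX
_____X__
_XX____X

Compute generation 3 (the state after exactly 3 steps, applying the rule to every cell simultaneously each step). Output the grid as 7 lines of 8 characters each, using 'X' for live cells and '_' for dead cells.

Simulating step by step:
Generation 0 (given above): 21 live cells
Generation 1: 16 live cells
___X_XX_
___X____
_XX___XX
X_______
_X__XX_X
_X___X_X
________
Generation 2: 17 live cells
____X___
___XXX_X
_XX_____
X_X__X_X
XX__XX__
____XX__
________
Generation 3: 21 live cells
(generation 3 grid is the final answer)

Answer: ___XXX__
__XXXX__
_XX__X__
X_XXXXX_
XX_X____
____XX__
________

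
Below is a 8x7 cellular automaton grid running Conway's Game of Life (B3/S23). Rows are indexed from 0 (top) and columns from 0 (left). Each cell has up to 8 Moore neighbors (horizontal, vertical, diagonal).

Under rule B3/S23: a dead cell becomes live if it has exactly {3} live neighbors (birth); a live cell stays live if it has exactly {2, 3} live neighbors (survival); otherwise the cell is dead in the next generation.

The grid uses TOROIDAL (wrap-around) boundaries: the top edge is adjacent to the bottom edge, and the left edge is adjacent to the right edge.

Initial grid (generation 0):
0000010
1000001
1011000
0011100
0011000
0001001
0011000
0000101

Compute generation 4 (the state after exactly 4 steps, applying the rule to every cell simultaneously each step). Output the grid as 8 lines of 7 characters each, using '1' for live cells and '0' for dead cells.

Answer: 1100000
1000000
0000010
0000110
0000000
0000000
0000000
0010000

Derivation:
Simulating step by step:
Generation 0 (given above): 17 live cells
Generation 1: 18 live cells
1000010
1100001
1010101
0000100
0000000
0000100
0011110
0001110
Generation 2: 11 live cells
1100010
0000000
0001001
0001010
0000000
0000110
0010000
0010000
Generation 3: 8 live cells
0100000
1000001
0000100
0000100
0000010
0000000
0001000
0010000
Generation 4: 7 live cells
(generation 4 grid is the final answer)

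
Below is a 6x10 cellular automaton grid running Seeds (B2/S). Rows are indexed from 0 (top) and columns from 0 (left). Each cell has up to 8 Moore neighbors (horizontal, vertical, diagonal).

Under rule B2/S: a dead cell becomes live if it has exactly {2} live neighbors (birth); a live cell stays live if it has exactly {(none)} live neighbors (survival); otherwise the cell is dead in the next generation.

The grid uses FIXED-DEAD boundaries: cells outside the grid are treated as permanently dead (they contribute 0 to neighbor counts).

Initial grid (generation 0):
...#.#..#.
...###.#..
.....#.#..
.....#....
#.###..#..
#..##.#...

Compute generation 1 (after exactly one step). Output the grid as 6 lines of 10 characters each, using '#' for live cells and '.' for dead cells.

Answer: ..#....#..
..#.......
...#....#.
.##....##.
..........
.......#..

Derivation:
Simulating step by step:
Generation 0 (given above): 19 live cells
Generation 1: 10 live cells
(generation 1 grid is the final answer)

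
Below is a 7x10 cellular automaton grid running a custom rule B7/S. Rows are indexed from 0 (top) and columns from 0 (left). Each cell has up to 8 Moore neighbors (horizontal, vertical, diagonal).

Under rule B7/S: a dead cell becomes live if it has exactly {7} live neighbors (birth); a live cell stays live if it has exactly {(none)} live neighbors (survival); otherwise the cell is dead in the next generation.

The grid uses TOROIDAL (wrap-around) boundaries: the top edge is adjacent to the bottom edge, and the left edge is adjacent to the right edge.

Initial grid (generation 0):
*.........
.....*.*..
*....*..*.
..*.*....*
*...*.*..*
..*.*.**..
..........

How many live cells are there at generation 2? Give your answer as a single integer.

Answer: 0

Derivation:
Simulating step by step:
Generation 0 (given above): 17 live cells
Generation 1: 0 live cells
..........
..........
..........
..........
..........
..........
..........
Generation 2: 0 live cells
..........
..........
..........
..........
..........
..........
..........
Population at generation 2: 0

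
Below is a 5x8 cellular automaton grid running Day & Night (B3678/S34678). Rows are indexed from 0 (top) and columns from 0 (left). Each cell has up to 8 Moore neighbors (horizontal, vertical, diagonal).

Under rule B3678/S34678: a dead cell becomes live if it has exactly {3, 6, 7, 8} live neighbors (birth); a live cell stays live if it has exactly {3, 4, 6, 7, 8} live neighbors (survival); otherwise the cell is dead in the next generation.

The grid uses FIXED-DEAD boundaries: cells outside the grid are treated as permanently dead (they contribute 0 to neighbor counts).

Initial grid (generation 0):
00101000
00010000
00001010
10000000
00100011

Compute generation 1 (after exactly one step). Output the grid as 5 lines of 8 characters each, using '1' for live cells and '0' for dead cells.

Answer: 00010000
00011100
00000000
00000111
00000000

Derivation:
Simulating step by step:
Generation 0 (given above): 9 live cells
Generation 1: 7 live cells
(generation 1 grid is the final answer)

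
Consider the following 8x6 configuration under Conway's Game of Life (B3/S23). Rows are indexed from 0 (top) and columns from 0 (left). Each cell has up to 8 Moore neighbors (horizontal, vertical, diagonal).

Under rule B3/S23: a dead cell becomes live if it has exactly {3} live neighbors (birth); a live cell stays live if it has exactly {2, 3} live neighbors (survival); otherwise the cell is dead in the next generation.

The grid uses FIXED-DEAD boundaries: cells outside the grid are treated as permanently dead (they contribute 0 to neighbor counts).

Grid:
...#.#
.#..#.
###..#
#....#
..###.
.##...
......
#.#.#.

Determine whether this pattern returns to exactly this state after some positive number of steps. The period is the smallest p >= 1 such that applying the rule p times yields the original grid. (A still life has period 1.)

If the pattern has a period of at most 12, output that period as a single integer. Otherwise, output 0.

Answer: 0

Derivation:
Simulating and comparing each generation to the original:
Gen 0 (original, given above): 18 live cells
Gen 1: 19 live cells, differs from original
Gen 2: 18 live cells, differs from original
Gen 3: 22 live cells, differs from original
Gen 4: 21 live cells, differs from original
Gen 5: 16 live cells, differs from original
Gen 6: 22 live cells, differs from original
Gen 7: 12 live cells, differs from original
Gen 8: 10 live cells, differs from original
Gen 9: 7 live cells, differs from original
Gen 10: 8 live cells, differs from original
Gen 11: 6 live cells, differs from original
Gen 12: 5 live cells, differs from original
No period found within 12 steps.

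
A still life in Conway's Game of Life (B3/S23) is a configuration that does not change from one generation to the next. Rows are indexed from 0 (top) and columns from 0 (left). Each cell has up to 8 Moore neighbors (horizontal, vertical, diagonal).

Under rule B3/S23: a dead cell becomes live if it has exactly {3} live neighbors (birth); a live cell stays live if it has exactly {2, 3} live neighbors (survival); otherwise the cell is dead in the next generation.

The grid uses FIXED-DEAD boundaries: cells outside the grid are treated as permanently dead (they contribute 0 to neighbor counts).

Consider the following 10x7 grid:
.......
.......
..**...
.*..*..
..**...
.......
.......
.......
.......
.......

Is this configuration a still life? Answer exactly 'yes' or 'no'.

Compute generation 1 and compare to generation 0 (given above):
Generation 1:
.......
.......
..**...
.*..*..
..**...
.......
.......
.......
.......
.......
The grids are IDENTICAL -> still life.

Answer: yes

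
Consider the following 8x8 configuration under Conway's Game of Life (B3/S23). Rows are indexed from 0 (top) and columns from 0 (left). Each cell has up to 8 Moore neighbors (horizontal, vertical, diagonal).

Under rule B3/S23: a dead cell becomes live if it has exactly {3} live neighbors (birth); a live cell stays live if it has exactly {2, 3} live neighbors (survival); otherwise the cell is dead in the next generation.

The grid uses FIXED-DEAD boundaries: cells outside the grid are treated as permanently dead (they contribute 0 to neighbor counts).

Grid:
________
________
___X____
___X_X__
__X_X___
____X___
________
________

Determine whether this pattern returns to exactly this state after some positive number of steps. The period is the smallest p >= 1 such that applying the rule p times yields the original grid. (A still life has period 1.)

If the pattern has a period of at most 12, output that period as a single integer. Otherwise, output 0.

Answer: 2

Derivation:
Simulating and comparing each generation to the original:
Gen 0 (original, given above): 6 live cells
Gen 1: 6 live cells, differs from original
Gen 2: 6 live cells, MATCHES original -> period = 2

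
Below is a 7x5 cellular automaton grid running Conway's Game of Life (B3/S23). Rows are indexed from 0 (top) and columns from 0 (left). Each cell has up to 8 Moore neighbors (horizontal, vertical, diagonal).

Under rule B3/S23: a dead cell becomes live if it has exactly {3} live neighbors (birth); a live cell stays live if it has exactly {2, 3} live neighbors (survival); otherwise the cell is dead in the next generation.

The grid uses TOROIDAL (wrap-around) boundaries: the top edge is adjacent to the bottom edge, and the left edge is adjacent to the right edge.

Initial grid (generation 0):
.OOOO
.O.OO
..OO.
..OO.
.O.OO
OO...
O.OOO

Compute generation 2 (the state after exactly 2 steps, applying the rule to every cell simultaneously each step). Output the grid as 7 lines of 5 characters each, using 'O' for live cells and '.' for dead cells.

Answer: .....
.....
OOO..
.O...
O.O..
.....
.....

Derivation:
Simulating step by step:
Generation 0 (given above): 20 live cells
Generation 1: 6 live cells
.....
.O...
.O...
.O...
.O.OO
.....
.....
Generation 2: 6 live cells
(generation 2 grid is the final answer)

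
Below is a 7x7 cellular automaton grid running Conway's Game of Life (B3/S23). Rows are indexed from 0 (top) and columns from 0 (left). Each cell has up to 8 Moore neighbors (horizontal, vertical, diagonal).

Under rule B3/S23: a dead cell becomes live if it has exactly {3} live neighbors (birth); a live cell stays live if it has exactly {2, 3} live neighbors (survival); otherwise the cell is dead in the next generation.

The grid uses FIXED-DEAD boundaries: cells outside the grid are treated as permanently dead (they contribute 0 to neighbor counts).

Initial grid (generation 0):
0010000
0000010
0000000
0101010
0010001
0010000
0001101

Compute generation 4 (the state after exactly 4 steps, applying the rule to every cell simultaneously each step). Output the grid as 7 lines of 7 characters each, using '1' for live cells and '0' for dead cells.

Simulating step by step:
Generation 0 (given above): 11 live cells
Generation 1: 8 live cells
0000000
0000000
0000100
0010000
0111000
0010010
0001000
Generation 2: 6 live cells
0000000
0000000
0000000
0110000
0101000
0100100
0000000
Generation 3: 6 live cells
0000000
0000000
0000000
0110000
1101000
0010000
0000000
Generation 4: 7 live cells
(generation 4 grid is the final answer)

Answer: 0000000
0000000
0000000
1110000
1001000
0110000
0000000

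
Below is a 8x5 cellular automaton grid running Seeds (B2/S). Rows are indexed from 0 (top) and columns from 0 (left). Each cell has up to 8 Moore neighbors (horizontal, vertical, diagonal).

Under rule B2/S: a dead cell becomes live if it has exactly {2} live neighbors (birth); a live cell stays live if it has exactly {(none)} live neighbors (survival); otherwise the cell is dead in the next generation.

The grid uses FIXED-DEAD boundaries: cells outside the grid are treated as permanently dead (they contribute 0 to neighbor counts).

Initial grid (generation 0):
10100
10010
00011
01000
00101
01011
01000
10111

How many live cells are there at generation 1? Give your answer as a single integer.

Answer: 5

Derivation:
Simulating step by step:
Generation 0 (given above): 17 live cells
Generation 1: 5 live cells
00010
00000
11000
00000
10000
10000
00000
00000
Population at generation 1: 5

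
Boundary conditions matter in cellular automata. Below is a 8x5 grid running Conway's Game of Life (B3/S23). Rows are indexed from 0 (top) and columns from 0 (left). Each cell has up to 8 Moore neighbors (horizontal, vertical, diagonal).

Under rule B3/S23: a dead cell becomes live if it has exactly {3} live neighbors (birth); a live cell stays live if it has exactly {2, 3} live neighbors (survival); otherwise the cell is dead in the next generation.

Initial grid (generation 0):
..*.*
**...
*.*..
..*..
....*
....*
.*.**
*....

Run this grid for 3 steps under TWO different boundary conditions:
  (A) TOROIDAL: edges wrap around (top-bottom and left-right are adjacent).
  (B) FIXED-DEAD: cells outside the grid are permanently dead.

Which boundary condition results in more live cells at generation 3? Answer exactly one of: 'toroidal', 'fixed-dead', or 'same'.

Under TOROIDAL boundary, generation 3:
*.*..
.*...
*.**.
.*...
..*..
.*...
....*
*...*
Population = 12

Under FIXED-DEAD boundary, generation 3:
.***.
*.**.
*..*.
.*.**
..*.*
..*..
...**
.....
Population = 16

Comparison: toroidal=12, fixed-dead=16 -> fixed-dead

Answer: fixed-dead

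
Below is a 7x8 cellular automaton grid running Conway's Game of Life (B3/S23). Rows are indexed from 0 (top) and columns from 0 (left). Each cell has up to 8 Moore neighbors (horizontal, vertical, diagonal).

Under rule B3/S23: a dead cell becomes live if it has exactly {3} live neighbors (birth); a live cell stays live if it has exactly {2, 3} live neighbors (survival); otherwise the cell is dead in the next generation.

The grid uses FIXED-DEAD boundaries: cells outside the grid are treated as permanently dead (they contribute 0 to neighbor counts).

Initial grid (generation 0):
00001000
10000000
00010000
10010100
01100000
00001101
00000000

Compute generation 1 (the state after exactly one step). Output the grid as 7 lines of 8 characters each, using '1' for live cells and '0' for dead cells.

Simulating step by step:
Generation 0 (given above): 11 live cells
Generation 1: 9 live cells
(generation 1 grid is the final answer)

Answer: 00000000
00000000
00001000
01011000
01110110
00000000
00000000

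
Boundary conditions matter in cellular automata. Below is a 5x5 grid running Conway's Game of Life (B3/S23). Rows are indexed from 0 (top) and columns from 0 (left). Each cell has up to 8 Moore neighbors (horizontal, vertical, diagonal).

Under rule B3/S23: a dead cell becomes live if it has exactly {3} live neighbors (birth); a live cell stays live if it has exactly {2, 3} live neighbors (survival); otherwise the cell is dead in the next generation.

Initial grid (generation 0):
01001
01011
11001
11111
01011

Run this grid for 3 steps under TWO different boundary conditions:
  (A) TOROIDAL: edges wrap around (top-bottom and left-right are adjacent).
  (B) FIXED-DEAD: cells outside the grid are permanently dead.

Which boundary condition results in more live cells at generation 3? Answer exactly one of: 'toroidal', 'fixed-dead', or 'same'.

Answer: fixed-dead

Derivation:
Under TOROIDAL boundary, generation 3:
00000
00000
00000
00000
00000
Population = 0

Under FIXED-DEAD boundary, generation 3:
00010
00010
00000
00000
00000
Population = 2

Comparison: toroidal=0, fixed-dead=2 -> fixed-dead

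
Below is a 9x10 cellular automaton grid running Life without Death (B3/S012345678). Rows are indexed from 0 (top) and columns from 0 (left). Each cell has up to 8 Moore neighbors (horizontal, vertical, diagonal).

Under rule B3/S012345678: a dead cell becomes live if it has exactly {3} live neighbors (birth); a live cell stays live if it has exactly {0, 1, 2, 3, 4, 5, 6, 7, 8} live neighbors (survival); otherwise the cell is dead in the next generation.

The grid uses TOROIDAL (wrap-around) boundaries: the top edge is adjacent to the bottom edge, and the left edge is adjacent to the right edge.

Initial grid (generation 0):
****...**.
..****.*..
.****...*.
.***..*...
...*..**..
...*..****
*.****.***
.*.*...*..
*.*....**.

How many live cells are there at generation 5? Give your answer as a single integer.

Answer: 62

Derivation:
Simulating step by step:
Generation 0 (given above): 43 live cells
Generation 1: 54 live cells
****...**.
*.******.*
.****.***.
.***.**...
...*****..
*..*..****
******.***
.*.*...*..
*.*...***.
Generation 2: 60 live cells
****...**.
*.******.*
.****.****
.***.**.*.
**.*****.*
*..*..****
******.***
.*.*.*.*..
*.*...***.
Generation 3: 61 live cells
****...**.
*.******.*
.****.****
.***.**.*.
**.*****.*
*..*..****
******.***
.*.*.*.*..
*.*.*.***.
Generation 4: 62 live cells
****...**.
*.******.*
.****.****
.***.**.*.
**.*****.*
*..*..****
******.***
.*.*.*.*..
*.*.*****.
Generation 5: 62 live cells
****...**.
*.******.*
.****.****
.***.**.*.
**.*****.*
*..*..****
******.***
.*.*.*.*..
*.*.*****.
Population at generation 5: 62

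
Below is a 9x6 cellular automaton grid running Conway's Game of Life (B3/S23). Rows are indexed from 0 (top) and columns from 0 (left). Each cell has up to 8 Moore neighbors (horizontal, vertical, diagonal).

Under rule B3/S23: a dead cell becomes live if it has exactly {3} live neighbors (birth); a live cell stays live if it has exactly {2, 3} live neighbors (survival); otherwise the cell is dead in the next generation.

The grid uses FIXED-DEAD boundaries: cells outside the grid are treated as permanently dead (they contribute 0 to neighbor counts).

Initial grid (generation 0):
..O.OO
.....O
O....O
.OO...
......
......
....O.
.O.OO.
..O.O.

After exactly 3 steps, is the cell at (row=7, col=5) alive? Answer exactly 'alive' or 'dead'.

Simulating step by step:
Generation 0 (given above): 14 live cells
Generation 1: 12 live cells
....OO
.....O
.O....
.O....
......
......
...OO.
..O.OO
..O.O.
Generation 2: 11 live cells
....OO
....OO
......
......
......
......
...OOO
..O..O
....OO
Generation 3: 10 live cells
....OO
....OO
......
......
......
....O.
...OOO
......
....OO

Cell (7,5) at generation 3: 0 -> dead

Answer: dead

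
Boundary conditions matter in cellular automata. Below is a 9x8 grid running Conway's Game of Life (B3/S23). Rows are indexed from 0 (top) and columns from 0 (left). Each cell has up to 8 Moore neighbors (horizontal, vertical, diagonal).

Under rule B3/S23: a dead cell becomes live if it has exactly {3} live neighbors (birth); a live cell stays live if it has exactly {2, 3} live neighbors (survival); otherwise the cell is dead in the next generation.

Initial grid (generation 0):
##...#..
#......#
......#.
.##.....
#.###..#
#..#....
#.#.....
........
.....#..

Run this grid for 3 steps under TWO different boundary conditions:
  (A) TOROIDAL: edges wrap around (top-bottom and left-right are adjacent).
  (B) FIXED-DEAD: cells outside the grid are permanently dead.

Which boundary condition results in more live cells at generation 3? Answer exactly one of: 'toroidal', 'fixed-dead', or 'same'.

Answer: toroidal

Derivation:
Under TOROIDAL boundary, generation 3:
##.....#
........
........
........
###....#
#.......
#.......
........
#......#
Population = 11

Under FIXED-DEAD boundary, generation 3:
.#......
.#......
..#.....
###.....
........
##......
........
........
........
Population = 8

Comparison: toroidal=11, fixed-dead=8 -> toroidal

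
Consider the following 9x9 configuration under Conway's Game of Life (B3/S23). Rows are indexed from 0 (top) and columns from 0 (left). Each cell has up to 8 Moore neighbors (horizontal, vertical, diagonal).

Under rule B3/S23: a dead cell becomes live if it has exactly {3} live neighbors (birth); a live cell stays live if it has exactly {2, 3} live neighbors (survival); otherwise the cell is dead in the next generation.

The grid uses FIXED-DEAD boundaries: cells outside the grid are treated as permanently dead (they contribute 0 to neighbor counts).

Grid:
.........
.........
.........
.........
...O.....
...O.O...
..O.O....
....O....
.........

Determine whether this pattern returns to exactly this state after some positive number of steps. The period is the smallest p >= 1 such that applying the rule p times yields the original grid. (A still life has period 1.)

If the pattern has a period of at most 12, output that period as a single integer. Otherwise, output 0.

Answer: 2

Derivation:
Simulating and comparing each generation to the original:
Gen 0 (original, given above): 6 live cells
Gen 1: 6 live cells, differs from original
Gen 2: 6 live cells, MATCHES original -> period = 2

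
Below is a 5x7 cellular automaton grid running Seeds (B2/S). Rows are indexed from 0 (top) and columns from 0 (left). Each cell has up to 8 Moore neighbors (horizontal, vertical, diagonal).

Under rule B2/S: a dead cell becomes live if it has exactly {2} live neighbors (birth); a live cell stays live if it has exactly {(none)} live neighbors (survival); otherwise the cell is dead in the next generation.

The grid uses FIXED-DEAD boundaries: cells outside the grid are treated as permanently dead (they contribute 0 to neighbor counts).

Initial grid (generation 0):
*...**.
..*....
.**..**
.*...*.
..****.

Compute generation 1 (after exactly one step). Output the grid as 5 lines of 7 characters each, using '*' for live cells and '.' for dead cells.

Simulating step by step:
Generation 0 (given above): 14 live cells
Generation 1: 9 live cells
(generation 1 grid is the final answer)

Answer: .*.*...
*......
*..**..
*......
.*....*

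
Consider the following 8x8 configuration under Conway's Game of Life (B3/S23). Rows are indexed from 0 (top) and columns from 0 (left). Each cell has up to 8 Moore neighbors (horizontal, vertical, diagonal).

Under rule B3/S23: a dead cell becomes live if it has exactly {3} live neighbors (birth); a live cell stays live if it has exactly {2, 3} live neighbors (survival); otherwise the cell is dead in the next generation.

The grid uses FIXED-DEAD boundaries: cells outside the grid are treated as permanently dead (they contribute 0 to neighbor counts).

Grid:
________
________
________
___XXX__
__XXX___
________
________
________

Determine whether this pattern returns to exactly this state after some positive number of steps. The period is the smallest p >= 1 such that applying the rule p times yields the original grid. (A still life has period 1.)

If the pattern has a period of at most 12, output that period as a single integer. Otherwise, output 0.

Answer: 2

Derivation:
Simulating and comparing each generation to the original:
Gen 0 (original, given above): 6 live cells
Gen 1: 6 live cells, differs from original
Gen 2: 6 live cells, MATCHES original -> period = 2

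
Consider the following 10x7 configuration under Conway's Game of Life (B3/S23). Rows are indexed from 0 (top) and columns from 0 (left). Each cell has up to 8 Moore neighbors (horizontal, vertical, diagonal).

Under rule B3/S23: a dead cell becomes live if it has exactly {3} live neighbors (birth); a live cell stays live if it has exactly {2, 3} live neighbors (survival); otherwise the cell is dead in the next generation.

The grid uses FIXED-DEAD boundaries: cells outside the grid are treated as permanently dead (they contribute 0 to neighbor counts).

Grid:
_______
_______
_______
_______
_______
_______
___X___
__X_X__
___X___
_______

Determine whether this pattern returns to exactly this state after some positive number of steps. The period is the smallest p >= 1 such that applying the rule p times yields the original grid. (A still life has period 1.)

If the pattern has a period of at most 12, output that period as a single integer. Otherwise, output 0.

Simulating and comparing each generation to the original:
Gen 0 (original, given above): 4 live cells
Gen 1: 4 live cells, MATCHES original -> period = 1

Answer: 1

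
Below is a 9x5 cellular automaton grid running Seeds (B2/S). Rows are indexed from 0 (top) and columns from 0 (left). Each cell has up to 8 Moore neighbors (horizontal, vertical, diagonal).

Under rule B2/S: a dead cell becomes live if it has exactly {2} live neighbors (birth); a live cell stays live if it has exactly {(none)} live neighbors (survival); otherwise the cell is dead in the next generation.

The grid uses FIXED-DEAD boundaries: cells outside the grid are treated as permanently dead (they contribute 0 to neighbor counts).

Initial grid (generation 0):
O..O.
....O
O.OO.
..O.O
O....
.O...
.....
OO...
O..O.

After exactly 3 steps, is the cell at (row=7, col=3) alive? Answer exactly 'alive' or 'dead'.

Answer: alive

Derivation:
Simulating step by step:
Generation 0 (given above): 14 live cells
Generation 1: 9 live cells
....O
O....
.....
O....
..OO.
O....
..O..
..O..
..O..
Generation 2: 9 live cells
.....
.....
OO...
.OOO.
O....
.....
...O.
.....
.O.O.
Generation 3: 7 live cells
.....
OO...
...O.
.....
...O.
.....
.....
...OO
..O..

Cell (7,3) at generation 3: 1 -> alive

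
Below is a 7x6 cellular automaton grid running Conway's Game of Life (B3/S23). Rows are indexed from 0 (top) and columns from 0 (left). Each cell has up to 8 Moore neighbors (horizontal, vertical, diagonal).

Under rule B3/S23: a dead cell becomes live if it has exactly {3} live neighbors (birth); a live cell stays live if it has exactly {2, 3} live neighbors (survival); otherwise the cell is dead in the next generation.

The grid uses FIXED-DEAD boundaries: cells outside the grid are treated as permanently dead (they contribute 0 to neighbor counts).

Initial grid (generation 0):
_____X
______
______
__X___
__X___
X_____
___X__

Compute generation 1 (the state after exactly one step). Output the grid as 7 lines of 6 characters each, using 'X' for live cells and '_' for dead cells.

Answer: ______
______
______
______
_X____
______
______

Derivation:
Simulating step by step:
Generation 0 (given above): 5 live cells
Generation 1: 1 live cells
(generation 1 grid is the final answer)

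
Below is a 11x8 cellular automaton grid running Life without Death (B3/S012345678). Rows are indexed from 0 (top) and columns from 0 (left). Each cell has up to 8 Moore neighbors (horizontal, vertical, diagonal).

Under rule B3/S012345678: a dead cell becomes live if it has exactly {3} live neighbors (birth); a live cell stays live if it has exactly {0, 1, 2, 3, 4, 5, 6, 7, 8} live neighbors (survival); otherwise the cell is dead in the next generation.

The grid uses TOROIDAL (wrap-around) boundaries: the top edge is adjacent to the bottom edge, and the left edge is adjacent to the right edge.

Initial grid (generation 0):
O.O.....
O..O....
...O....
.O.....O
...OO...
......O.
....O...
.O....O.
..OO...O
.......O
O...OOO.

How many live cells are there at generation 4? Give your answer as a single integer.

Answer: 59

Derivation:
Simulating step by step:
Generation 0 (given above): 21 live cells
Generation 1: 44 live cells
O.OOOO..
OOOO....
O.OO....
.OOOO..O
...OO...
...OOOO.
....OO..
.OOO..O.
O.OO..OO
O..OOO.O
OO..OOO.
Generation 2: 50 live cells
O.OOOOO.
OOOO...O
O.OO...O
OOOOO..O
...OO.O.
...OOOO.
....OO..
OOOO..O.
O.OO..OO
O..OOO.O
OO..OOO.
Generation 3: 58 live cells
O.OOOOO.
OOOO.O.O
O.OO..OO
OOOOOOOO
OO.OO.O.
...OOOO.
.O..OO.O
OOOO..O.
O.OO..OO
O..OOO.O
OO..OOO.
Generation 4: 59 live cells
O.OOOOO.
OOOO.O.O
O.OO..OO
OOOOOOOO
OO.OO.O.
.O.OOOO.
.O..OO.O
OOOO..O.
O.OO..OO
O..OOO.O
OO..OOO.
Population at generation 4: 59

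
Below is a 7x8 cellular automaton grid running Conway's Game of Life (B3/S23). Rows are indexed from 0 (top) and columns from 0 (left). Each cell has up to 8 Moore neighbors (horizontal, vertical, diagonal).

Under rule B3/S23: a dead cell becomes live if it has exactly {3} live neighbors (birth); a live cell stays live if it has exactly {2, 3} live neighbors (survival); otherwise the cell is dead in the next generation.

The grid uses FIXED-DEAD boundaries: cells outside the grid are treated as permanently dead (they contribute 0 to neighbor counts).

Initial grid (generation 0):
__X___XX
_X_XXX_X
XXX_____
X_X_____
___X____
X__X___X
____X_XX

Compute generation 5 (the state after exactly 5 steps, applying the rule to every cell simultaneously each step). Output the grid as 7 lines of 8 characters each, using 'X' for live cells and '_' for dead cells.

Simulating step by step:
Generation 0 (given above): 20 live cells
Generation 1: 25 live cells
__XXXXXX
X__XXX_X
X___X___
X_XX____
_XXX____
___XX_XX
______XX
Generation 2: 19 live cells
__X____X
_XX____X
X_X__X__
X___X___
_X______
___XXXXX
_____XXX
Generation 3: 14 live cells
_XX_____
__XX__X_
X_XX____
X_______
___X__X_
____X__X
_______X
Generation 4: 10 live cells
_XXX____
________
__XX____
_XXX____
________
______XX
________
Generation 5: 7 live cells
(generation 5 grid is the final answer)

Answer: __X_____
_X______
_X_X____
_X_X____
__X_____
________
________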